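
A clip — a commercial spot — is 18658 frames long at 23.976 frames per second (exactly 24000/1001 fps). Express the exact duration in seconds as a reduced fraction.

9338329/12000 seconds

Running time = 18658 ÷ (24000/1001) = 18658 × 1001/24000 = 9338329/12000 s.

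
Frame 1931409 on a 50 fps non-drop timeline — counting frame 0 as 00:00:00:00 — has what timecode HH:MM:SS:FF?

1931409 ÷ 50 = 38628 full seconds, remainder 9 frames.
38628 s = 10 h 43 min 48 s.
Timecode: 10:43:48:09.

10:43:48:09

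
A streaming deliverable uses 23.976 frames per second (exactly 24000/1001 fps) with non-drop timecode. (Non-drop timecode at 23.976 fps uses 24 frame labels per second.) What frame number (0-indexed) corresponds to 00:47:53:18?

Total seconds to the label: (0 × 3600 + 47 × 60 + 53) = 2873.
Frame index = 2873 × 24 + 18 = 68970.

frame 68970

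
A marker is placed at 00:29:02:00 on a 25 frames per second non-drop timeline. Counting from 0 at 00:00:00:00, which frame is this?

43550

Total seconds to the label: (0 × 3600 + 29 × 60 + 2) = 1742.
Frame index = 1742 × 25 + 0 = 43550.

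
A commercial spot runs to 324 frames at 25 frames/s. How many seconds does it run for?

Running time = 324 / (25) = 12.96 s.

12.96 seconds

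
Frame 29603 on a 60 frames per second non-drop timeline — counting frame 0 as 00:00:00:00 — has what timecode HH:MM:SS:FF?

29603 ÷ 60 = 493 full seconds, remainder 23 frames.
493 s = 0 h 8 min 13 s.
Timecode: 00:08:13:23.

00:08:13:23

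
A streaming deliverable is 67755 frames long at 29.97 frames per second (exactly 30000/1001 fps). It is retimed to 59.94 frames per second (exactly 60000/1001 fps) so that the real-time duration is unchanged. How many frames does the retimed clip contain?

135510 frames

Target frames = source frames × (target rate / source rate) = 67755 × (60000/1001)/(30000/1001) = 67755 × 2 = 135510.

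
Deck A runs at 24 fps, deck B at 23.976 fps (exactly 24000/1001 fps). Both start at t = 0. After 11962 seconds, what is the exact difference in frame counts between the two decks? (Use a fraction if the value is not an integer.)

287088/1001 frames

A emits 24 × 11962 = 287088 frames; B emits 24000/1001 × 11962 = 287088000/1001.
Difference = 287088/1001 frames (≈ 286.8012); B is behind A.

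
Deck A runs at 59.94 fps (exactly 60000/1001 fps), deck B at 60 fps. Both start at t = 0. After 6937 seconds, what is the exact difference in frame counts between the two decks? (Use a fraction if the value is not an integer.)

59460/143 frames

A emits 60000/1001 × 6937 = 59460000/143 frames; B emits 60 × 6937 = 416220.
Difference = 59460/143 frames (≈ 415.8042); B is ahead of A.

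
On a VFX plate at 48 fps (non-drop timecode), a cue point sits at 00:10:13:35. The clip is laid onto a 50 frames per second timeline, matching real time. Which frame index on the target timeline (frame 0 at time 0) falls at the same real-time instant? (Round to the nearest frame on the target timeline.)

Source frame index: (0×3600 + 10×60 + 13) × 48 + 35 = 29459.
Real time: 29459 / (48) = 29459/48 s.
Target frame: (29459/48) × (50) = 736475/24 ≈ 30686.458 → 30686.

frame 30686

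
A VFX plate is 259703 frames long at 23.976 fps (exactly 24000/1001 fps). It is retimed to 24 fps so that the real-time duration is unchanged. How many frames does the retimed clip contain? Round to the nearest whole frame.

259963 frames

Frames at target rate = 259703 × (24) / (24000/1001) = 259962703/1000 ≈ 259962.703.
Nearest whole frame: 259963.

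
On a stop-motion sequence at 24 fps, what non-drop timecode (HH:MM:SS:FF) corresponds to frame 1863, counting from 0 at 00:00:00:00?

1863 ÷ 24 = 77 full seconds, remainder 15 frames.
77 s = 0 h 1 min 17 s.
Timecode: 00:01:17:15.

00:01:17:15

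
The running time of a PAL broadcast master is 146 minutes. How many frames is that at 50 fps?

146 min = 8760 s.
Frames = 8760 × 50 = 438000.

438000 frames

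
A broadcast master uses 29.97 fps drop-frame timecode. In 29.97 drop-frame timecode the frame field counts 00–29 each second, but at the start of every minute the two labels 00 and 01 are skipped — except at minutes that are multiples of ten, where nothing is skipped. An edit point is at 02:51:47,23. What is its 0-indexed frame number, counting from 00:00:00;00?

308925

As if non-drop at 30 labels/s: (2 × 3600 + 51 × 60 + 47) × 30 + 23 = 309233.
Minute boundaries passed: 171; those not divisible by 10: 171 − 17 = 154; dropped labels = 2 × 154 = 308.
Actual frame index = 309233 − 308 = 308925.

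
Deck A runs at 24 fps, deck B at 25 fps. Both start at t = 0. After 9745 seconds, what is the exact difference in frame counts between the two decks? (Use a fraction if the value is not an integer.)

9745 frames

A emits 24 × 9745 = 233880 frames; B emits 25 × 9745 = 243625.
Difference = 9745 frames; B is ahead of A.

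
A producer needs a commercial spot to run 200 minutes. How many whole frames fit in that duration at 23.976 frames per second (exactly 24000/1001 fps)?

200 min = 12000 s.
Frames = 12000 × 24000/1001 = 288000000/1001 ≈ 287712.2877.
Complete frames: 287712.

287712 frames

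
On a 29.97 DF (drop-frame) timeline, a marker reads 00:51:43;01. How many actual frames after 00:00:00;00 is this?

92999

As if non-drop at 30 labels/s: (0 × 3600 + 51 × 60 + 43) × 30 + 1 = 93091.
Minute boundaries passed: 51; those not divisible by 10: 51 − 5 = 46; dropped labels = 2 × 46 = 92.
Actual frame index = 93091 − 92 = 92999.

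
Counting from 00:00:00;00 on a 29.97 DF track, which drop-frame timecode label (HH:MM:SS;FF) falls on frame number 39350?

Each 10-minute DF block holds 10 × 60 × 30 − 9 × 2 = 17982 frames. 39350 ÷ 17982 → 2 full blocks, remainder 3386.
Within the partial block the first minute is 1800 frames and each further minute 1798, so 1 further minute boundary passed. Total skipped labels = 18 × 2 + 2 × 1 = 38.
Non-drop label index = 39350 + 38 = 39388; at 30 labels/s that is 00:21:52:28, i.e. DF 00:21:52;28.

00:21:52;28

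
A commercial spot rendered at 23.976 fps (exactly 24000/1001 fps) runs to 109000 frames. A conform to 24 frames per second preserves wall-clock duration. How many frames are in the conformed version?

Target frames = source frames × (target rate / source rate) = 109000 × (24)/(24000/1001) = 109000 × 1001/1000 = 109109.

109109 frames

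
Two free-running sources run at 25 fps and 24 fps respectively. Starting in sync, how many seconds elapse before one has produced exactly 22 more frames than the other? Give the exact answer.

22 seconds

The gap grows by |24 − 25| = 1 frame per second.
Time for a 22-frame gap: 22 ÷ (1) = 22 s.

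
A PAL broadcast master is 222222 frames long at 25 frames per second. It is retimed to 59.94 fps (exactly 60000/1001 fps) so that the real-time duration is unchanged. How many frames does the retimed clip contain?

Target frames = source frames × (target rate / source rate) = 222222 × (60000/1001)/(25) = 222222 × 2400/1001 = 532800.

532800 frames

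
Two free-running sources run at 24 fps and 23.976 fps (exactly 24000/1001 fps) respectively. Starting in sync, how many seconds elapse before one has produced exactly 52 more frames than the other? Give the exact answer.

The gap grows by |24000/1001 − 24| = 24/1001 frames per second.
Time for a 52-frame gap: 52 ÷ (24/1001) = 13013/6 s.

13013/6 seconds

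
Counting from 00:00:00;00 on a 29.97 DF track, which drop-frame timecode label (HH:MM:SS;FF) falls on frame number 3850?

Ten DF minutes hold 17982 frames, so frame 3850 lies in block 0 (frames 0–17981) with 3850 frames into that block.
The block's first minute is 1800 frames and the rest 1798 each; 3850 frames reaches minute 2, so 0 × 18 + 2 × 2 = 4 labels have been skipped so far.
Adding those back, label number 3850 + 4 = 3854 at 30 labels/s is 128 s + 14 f = 0 h 2 min 8 s frame 14, i.e. 00:02:08;14.

00:02:08;14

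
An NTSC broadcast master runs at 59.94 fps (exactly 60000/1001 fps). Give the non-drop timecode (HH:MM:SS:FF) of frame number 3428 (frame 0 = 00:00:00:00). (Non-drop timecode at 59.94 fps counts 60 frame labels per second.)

3428 ÷ 60 = 57 full seconds, remainder 8 frames.
57 s = 0 h 0 min 57 s.
Timecode: 00:00:57:08.

00:00:57:08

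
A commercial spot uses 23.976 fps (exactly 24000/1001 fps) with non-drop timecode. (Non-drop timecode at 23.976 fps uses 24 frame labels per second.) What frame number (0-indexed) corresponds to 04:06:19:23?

Total seconds to the label: (4 × 3600 + 6 × 60 + 19) = 14779.
Frame index = 14779 × 24 + 23 = 354719.

354719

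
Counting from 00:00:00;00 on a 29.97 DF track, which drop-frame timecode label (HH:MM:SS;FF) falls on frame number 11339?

Each 10-minute DF block holds 10 × 60 × 30 − 9 × 2 = 17982 frames. 11339 ÷ 17982 → 0 full blocks, remainder 11339.
Within the partial block the first minute is 1800 frames and each further minute 1798, so 6 further minute boundaries passed. Total skipped labels = 18 × 0 + 2 × 6 = 12.
Non-drop label index = 11339 + 12 = 11351; at 30 labels/s that is 00:06:18:11, i.e. DF 00:06:18;11.

00:06:18;11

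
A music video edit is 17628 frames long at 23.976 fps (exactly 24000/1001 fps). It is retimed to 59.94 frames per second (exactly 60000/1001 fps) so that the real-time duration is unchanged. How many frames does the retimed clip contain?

Target frames = source frames × (target rate / source rate) = 17628 × (60000/1001)/(24000/1001) = 17628 × 5/2 = 44070.

44070 frames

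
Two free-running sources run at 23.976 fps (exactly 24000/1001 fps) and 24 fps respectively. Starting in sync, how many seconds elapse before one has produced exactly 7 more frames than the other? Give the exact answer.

The gap grows by |24 − 24000/1001| = 24/1001 frames per second.
Time for a 7-frame gap: 7 ÷ (24/1001) = 7007/24 s.

7007/24 seconds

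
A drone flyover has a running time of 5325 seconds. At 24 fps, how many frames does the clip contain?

Frames = 5325 × 24 = 127800.

127800 frames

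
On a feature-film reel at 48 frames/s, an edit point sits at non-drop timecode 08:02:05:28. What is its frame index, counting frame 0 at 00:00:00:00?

Total seconds to the label: (8 × 3600 + 2 × 60 + 5) = 28925.
Frame index = 28925 × 48 + 28 = 1388428.

frame 1388428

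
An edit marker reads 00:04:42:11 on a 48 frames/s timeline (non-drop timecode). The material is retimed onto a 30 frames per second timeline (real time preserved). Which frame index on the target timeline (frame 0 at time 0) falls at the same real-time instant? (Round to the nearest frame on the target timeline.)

frame 8467

Source frame index: (0×3600 + 4×60 + 42) × 48 + 11 = 13547.
Real time: 13547 / (48) = 13547/48 s.
Target frame: (13547/48) × (30) = 67735/8 ≈ 8466.875 → 8467.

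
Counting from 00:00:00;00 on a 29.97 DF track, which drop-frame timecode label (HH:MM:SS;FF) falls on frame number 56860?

00:31:37;06

Ten DF minutes hold 17982 frames, so frame 56860 lies in block 3 (frames 53946–71927) with 2914 frames into that block.
The block's first minute is 1800 frames and the rest 1798 each; 2914 frames reaches minute 1, so 3 × 18 + 1 × 2 = 56 labels have been skipped so far.
Adding those back, label number 56860 + 56 = 56916 at 30 labels/s is 1897 s + 6 f = 0 h 31 min 37 s frame 6, i.e. 00:31:37;06.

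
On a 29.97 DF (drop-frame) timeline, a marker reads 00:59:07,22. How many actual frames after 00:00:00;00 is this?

106324

As if non-drop at 30 labels/s: (0 × 3600 + 59 × 60 + 7) × 30 + 22 = 106432.
Minute boundaries passed: 59; those not divisible by 10: 59 − 5 = 54; dropped labels = 2 × 54 = 108.
Actual frame index = 106432 − 108 = 106324.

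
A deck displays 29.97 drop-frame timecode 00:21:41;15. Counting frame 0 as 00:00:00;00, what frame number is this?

39007

Complete 10-minute blocks: 2, each 17982 frames → 35964.
Remaining 1 whole minute in the current block: 1800 + 0 × 1798 = 1800 frames.
Within the current minute: 41 × 30 + 15 − 2 = 1243 (labels ;00/;01 skipped at this minute). Total = 35964 + 1800 + 1243 = 39007.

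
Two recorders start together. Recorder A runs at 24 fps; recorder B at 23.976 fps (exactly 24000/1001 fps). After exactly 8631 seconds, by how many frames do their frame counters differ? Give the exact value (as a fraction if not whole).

A emits 24 × 8631 = 207144 frames; B emits 24000/1001 × 8631 = 29592000/143.
Difference = 29592/143 frames (≈ 206.9371); B is behind A.

29592/143 frames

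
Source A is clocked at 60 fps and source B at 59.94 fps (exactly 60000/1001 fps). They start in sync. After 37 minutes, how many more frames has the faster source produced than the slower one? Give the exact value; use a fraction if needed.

133200/1001 frames

37 min = 2220 s.
A emits 60 × 2220 = 133200 frames; B emits 60000/1001 × 2220 = 133200000/1001.
Difference = 133200/1001 frames (≈ 133.0669); B is behind A.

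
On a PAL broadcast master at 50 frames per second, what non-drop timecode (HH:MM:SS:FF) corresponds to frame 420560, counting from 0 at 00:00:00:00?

420560 ÷ 50 = 8411 full seconds, remainder 10 frames.
8411 s = 2 h 20 min 11 s.
Timecode: 02:20:11:10.

02:20:11:10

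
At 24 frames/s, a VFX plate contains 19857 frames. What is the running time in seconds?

827.375 seconds

Running time = 19857 / (24) = 827.375 s.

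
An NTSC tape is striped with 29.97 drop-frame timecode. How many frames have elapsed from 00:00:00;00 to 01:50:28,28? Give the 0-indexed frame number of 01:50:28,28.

198670

As if non-drop at 30 labels/s: (1 × 3600 + 50 × 60 + 28) × 30 + 28 = 198868.
Minute boundaries passed: 110; those not divisible by 10: 110 − 11 = 99; dropped labels = 2 × 99 = 198.
Actual frame index = 198868 − 198 = 198670.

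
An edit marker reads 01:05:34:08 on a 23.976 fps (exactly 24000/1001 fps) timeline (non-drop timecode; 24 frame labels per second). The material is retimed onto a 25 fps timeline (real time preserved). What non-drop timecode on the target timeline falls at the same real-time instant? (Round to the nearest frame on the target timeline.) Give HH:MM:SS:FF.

01:05:38:07

Source frame index: (1×3600 + 5×60 + 34) × 24 + 8 = 94424.
Real time: 94424 / (24000/1001) = 11814803/3000 s.
Target frame: (11814803/3000) × (25) = 11814803/120 ≈ 98456.692 → 98457.
At 25 labels/s: frame 98457 → 01:05:38:07.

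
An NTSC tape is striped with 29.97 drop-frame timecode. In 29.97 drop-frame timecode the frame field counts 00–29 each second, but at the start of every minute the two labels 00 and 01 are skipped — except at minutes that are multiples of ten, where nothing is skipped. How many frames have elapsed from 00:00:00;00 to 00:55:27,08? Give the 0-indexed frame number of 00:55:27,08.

99718

Complete 10-minute blocks: 5, each 17982 frames → 89910.
Remaining 5 whole minutes in the current block: 1800 + 4 × 1798 = 8992 frames.
Within the current minute: 27 × 30 + 8 − 2 = 816 (labels ;00/;01 skipped at this minute). Total = 89910 + 8992 + 816 = 99718.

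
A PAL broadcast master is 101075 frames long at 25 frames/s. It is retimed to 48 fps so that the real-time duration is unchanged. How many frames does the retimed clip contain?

Target frames = source frames × (target rate / source rate) = 101075 × (48)/(25) = 101075 × 48/25 = 194064.

194064 frames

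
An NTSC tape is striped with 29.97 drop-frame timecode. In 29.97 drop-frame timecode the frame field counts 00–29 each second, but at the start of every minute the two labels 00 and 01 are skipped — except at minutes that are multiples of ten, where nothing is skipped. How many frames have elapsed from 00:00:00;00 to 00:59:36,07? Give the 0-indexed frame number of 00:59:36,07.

As if non-drop at 30 labels/s: (0 × 3600 + 59 × 60 + 36) × 30 + 7 = 107287.
Minute boundaries passed: 59; those not divisible by 10: 59 − 5 = 54; dropped labels = 2 × 54 = 108.
Actual frame index = 107287 − 108 = 107179.

107179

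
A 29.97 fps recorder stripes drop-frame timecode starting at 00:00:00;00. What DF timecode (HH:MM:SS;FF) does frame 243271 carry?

Ten DF minutes hold 17982 frames, so frame 243271 lies in block 13 (frames 233766–251747) with 9505 frames into that block.
The block's first minute is 1800 frames and the rest 1798 each; 9505 frames reaches minute 5, so 13 × 18 + 5 × 2 = 244 labels have been skipped so far.
Adding those back, label number 243271 + 244 = 243515 at 30 labels/s is 8117 s + 5 f = 2 h 15 min 17 s frame 5, i.e. 02:15:17;05.

02:15:17;05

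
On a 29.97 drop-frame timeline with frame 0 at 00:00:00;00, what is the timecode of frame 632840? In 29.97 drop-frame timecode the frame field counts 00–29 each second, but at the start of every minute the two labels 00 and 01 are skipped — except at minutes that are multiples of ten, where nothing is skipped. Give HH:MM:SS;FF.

Each 10-minute DF block holds 10 × 60 × 30 − 9 × 2 = 17982 frames. 632840 ÷ 17982 → 35 full blocks, remainder 3470.
Within the partial block the first minute is 1800 frames and each further minute 1798, so 1 further minute boundary passed. Total skipped labels = 18 × 35 + 2 × 1 = 632.
Non-drop label index = 632840 + 632 = 633472; at 30 labels/s that is 05:51:55:22, i.e. DF 05:51:55;22.

05:51:55;22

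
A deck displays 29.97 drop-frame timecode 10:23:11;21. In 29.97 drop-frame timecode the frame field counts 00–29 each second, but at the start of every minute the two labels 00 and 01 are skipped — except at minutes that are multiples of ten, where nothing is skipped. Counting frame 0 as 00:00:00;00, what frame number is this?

1120629

Complete 10-minute blocks: 62, each 17982 frames → 1114884.
Remaining 3 whole minutes in the current block: 1800 + 2 × 1798 = 5396 frames.
Within the current minute: 11 × 30 + 21 − 2 = 349 (labels ;00/;01 skipped at this minute). Total = 1114884 + 5396 + 349 = 1120629.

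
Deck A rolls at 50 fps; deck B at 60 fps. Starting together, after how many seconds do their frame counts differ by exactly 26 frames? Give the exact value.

The gap grows by |60 − 50| = 10 frames per second.
Time for a 26-frame gap: 26 ÷ (10) = 2.6 s.

2.6 seconds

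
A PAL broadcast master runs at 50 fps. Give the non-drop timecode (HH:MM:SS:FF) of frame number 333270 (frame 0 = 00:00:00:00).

01:51:05:20

333270 ÷ 50 = 6665 full seconds, remainder 20 frames.
6665 s = 1 h 51 min 5 s.
Timecode: 01:51:05:20.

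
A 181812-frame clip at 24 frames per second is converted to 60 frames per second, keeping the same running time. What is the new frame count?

454530 frames

Target frames = source frames × (target rate / source rate) = 181812 × (60)/(24) = 181812 × 5/2 = 454530.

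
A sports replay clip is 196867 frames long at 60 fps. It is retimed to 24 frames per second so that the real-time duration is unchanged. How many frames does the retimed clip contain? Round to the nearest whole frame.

78747 frames

Frames at target rate = 196867 × (24) / (60) = 393734/5 ≈ 78746.800.
Nearest whole frame: 78747.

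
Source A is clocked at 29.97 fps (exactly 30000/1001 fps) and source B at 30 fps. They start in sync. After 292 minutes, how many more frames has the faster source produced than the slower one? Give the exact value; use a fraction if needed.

292 min = 17520 s.
A emits 30000/1001 × 17520 = 525600000/1001 frames; B emits 30 × 17520 = 525600.
Difference = 525600/1001 frames (≈ 525.0749); B is ahead of A.

525600/1001 frames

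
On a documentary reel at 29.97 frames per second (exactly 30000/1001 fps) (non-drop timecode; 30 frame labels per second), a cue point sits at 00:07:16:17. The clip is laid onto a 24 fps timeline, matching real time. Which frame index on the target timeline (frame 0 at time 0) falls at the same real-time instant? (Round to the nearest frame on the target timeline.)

frame 10488

Source frame index: (0×3600 + 7×60 + 16) × 30 + 17 = 13097.
Real time: 13097 / (30000/1001) = 13110097/30000 s.
Target frame: (13110097/30000) × (24) = 13110097/1250 ≈ 10488.078 → 10488.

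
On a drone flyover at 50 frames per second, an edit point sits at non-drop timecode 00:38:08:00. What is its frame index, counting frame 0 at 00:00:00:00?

frame 114400

Total seconds to the label: (0 × 3600 + 38 × 60 + 8) = 2288.
Frame index = 2288 × 50 + 0 = 114400.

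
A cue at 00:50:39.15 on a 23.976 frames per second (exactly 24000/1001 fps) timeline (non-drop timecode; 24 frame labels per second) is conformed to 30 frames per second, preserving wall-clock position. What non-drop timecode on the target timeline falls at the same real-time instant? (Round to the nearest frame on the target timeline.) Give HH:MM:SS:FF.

Source frame index: (0×3600 + 50×60 + 39) × 24 + 15 = 72951.
Real time: 72951 / (24000/1001) = 24341317/8000 s.
Target frame: (24341317/8000) × (30) = 73023951/800 ≈ 91279.939 → 91280.
At 30 labels/s: frame 91280 → 00:50:42:20.

00:50:42:20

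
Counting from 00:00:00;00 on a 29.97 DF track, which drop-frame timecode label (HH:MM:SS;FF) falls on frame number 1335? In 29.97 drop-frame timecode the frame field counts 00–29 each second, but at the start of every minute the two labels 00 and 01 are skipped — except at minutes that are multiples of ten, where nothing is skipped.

00:00:44;15

Ten DF minutes hold 17982 frames, so frame 1335 lies in block 0 (frames 0–17981) with 1335 frames into that block.
The block's first minute is 1800 frames and the rest 1798 each; 1335 frames reaches minute 0, so 0 × 18 + 0 × 2 = 0 labels have been skipped so far.
Adding those back, label number 1335 + 0 = 1335 at 30 labels/s is 44 s + 15 f = 0 h 0 min 44 s frame 15, i.e. 00:00:44;15.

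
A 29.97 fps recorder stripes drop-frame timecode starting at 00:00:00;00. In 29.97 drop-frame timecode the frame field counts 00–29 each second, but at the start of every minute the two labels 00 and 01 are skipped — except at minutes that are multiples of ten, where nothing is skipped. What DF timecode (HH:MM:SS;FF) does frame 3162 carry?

00:01:45;14

Each 10-minute DF block holds 10 × 60 × 30 − 9 × 2 = 17982 frames. 3162 ÷ 17982 → 0 full blocks, remainder 3162.
Within the partial block the first minute is 1800 frames and each further minute 1798, so 1 further minute boundary passed. Total skipped labels = 18 × 0 + 2 × 1 = 2.
Non-drop label index = 3162 + 2 = 3164; at 30 labels/s that is 00:01:45:14, i.e. DF 00:01:45;14.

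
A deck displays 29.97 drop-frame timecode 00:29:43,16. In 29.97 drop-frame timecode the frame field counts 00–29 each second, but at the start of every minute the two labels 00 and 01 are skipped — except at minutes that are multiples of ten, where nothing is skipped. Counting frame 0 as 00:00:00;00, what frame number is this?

53452

As if non-drop at 30 labels/s: (0 × 3600 + 29 × 60 + 43) × 30 + 16 = 53506.
Minute boundaries passed: 29; those not divisible by 10: 29 − 2 = 27; dropped labels = 2 × 27 = 54.
Actual frame index = 53506 − 54 = 53452.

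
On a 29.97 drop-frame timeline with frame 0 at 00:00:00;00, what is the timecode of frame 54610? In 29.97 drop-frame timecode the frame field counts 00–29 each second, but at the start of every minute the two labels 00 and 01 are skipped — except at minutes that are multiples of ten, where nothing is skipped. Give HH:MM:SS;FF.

Each 10-minute DF block holds 10 × 60 × 30 − 9 × 2 = 17982 frames. 54610 ÷ 17982 → 3 full blocks, remainder 664.
Within the partial block the first minute is 1800 frames and each further minute 1798, so 0 further minute boundaries passed. Total skipped labels = 18 × 3 + 2 × 0 = 54.
Non-drop label index = 54610 + 54 = 54664; at 30 labels/s that is 00:30:22:04, i.e. DF 00:30:22;04.

00:30:22;04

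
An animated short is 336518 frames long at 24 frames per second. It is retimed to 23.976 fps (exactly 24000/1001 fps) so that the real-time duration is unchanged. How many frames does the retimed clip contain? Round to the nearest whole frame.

Frames at target rate = 336518 × (24000/1001) / (24) = 3698000/11 ≈ 336181.818.
Nearest whole frame: 336182.

336182 frames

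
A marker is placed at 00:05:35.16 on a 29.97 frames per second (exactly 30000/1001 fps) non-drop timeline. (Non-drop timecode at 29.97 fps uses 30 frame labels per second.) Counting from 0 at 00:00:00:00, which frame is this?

10066

Total seconds to the label: (0 × 3600 + 5 × 60 + 35) = 335.
Frame index = 335 × 30 + 16 = 10066.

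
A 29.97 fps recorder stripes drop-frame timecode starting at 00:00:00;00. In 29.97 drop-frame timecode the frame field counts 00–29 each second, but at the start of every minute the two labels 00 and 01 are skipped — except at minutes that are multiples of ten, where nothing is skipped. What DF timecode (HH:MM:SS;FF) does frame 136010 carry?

Each 10-minute DF block holds 10 × 60 × 30 − 9 × 2 = 17982 frames. 136010 ÷ 17982 → 7 full blocks, remainder 10136.
Within the partial block the first minute is 1800 frames and each further minute 1798, so 5 further minute boundaries passed. Total skipped labels = 18 × 7 + 2 × 5 = 136.
Non-drop label index = 136010 + 136 = 136146; at 30 labels/s that is 01:15:38:06, i.e. DF 01:15:38;06.

01:15:38;06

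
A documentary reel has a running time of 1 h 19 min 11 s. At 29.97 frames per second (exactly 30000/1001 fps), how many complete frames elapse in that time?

142387 frames

1 h 19 min 11 s = 4751 s.
Frames = 4751 × 30000/1001 = 142530000/1001 ≈ 142387.6124.
Complete frames: 142387.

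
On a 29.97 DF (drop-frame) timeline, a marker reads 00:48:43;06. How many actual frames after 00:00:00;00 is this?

Complete 10-minute blocks: 4, each 17982 frames → 71928.
Remaining 8 whole minutes in the current block: 1800 + 7 × 1798 = 14386 frames.
Within the current minute: 43 × 30 + 6 − 2 = 1294 (labels ;00/;01 skipped at this minute). Total = 71928 + 14386 + 1294 = 87608.

87608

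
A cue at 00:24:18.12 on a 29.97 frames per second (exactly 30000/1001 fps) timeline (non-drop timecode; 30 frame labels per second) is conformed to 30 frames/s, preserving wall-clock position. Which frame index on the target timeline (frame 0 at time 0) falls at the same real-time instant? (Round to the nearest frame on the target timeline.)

frame 43796

Source frame index: (0×3600 + 24×60 + 18) × 30 + 12 = 43752.
Real time: 43752 / (30000/1001) = 1824823/1250 s.
Target frame: (1824823/1250) × (30) = 5474469/125 ≈ 43795.752 → 43796.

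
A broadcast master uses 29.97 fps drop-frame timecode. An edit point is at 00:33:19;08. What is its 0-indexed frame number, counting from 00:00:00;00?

59918

Complete 10-minute blocks: 3, each 17982 frames → 53946.
Remaining 3 whole minutes in the current block: 1800 + 2 × 1798 = 5396 frames.
Within the current minute: 19 × 30 + 8 − 2 = 576 (labels ;00/;01 skipped at this minute). Total = 53946 + 5396 + 576 = 59918.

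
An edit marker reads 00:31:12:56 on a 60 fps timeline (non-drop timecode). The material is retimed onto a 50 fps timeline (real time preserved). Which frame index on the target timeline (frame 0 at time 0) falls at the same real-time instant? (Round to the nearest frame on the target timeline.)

Source frame index: (0×3600 + 31×60 + 12) × 60 + 56 = 112376.
Real time: 112376 / (60) = 28094/15 s.
Target frame: (28094/15) × (50) = 280940/3 ≈ 93646.667 → 93647.

frame 93647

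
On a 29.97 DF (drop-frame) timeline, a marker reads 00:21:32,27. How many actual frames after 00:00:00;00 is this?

Complete 10-minute blocks: 2, each 17982 frames → 35964.
Remaining 1 whole minute in the current block: 1800 + 0 × 1798 = 1800 frames.
Within the current minute: 32 × 30 + 27 − 2 = 985 (labels ;00/;01 skipped at this minute). Total = 35964 + 1800 + 985 = 38749.

38749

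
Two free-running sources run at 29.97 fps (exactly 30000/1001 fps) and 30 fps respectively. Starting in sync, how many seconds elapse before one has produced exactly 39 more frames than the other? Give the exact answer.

The gap grows by |30 − 30000/1001| = 30/1001 frames per second.
Time for a 39-frame gap: 39 ÷ (30/1001) = 1301.3 s.

1301.3 seconds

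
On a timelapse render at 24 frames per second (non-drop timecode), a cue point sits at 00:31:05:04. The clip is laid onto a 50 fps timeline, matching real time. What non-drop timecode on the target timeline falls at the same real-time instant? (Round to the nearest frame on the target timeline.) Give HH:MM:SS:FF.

00:31:05:08

Source frame index: (0×3600 + 31×60 + 5) × 24 + 4 = 44764.
Real time: 44764 / (24) = 11191/6 s.
Target frame: (11191/6) × (50) = 279775/3 ≈ 93258.333 → 93258.
At 50 labels/s: frame 93258 → 00:31:05:08.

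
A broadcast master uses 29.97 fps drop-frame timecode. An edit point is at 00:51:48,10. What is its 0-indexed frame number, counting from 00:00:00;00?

93158

Complete 10-minute blocks: 5, each 17982 frames → 89910.
Remaining 1 whole minute in the current block: 1800 + 0 × 1798 = 1800 frames.
Within the current minute: 48 × 30 + 10 − 2 = 1448 (labels ;00/;01 skipped at this minute). Total = 89910 + 1800 + 1448 = 93158.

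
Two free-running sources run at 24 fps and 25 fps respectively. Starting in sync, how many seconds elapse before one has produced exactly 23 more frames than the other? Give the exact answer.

23 seconds

The gap grows by |25 − 24| = 1 frame per second.
Time for a 23-frame gap: 23 ÷ (1) = 23 s.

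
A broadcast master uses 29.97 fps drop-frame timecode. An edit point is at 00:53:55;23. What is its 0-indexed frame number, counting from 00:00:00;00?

Complete 10-minute blocks: 5, each 17982 frames → 89910.
Remaining 3 whole minutes in the current block: 1800 + 2 × 1798 = 5396 frames.
Within the current minute: 55 × 30 + 23 − 2 = 1671 (labels ;00/;01 skipped at this minute). Total = 89910 + 5396 + 1671 = 96977.

96977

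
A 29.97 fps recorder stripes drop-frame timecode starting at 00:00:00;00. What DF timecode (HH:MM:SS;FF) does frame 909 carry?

00:00:30;09

Each 10-minute DF block holds 10 × 60 × 30 − 9 × 2 = 17982 frames. 909 ÷ 17982 → 0 full blocks, remainder 909.
Within the partial block the first minute is 1800 frames and each further minute 1798, so 0 further minute boundaries passed. Total skipped labels = 18 × 0 + 2 × 0 = 0.
Non-drop label index = 909 + 0 = 909; at 30 labels/s that is 00:00:30:09, i.e. DF 00:00:30;09.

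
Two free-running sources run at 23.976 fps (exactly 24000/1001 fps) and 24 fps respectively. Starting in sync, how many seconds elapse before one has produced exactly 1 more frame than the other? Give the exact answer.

The gap grows by |24 − 24000/1001| = 24/1001 frames per second.
Time for a 1-frame gap: 1 ÷ (24/1001) = 1001/24 s.

1001/24 seconds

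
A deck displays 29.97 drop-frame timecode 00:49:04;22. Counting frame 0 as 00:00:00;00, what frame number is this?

As if non-drop at 30 labels/s: (0 × 3600 + 49 × 60 + 4) × 30 + 22 = 88342.
Minute boundaries passed: 49; those not divisible by 10: 49 − 4 = 45; dropped labels = 2 × 45 = 90.
Actual frame index = 88342 − 90 = 88252.

88252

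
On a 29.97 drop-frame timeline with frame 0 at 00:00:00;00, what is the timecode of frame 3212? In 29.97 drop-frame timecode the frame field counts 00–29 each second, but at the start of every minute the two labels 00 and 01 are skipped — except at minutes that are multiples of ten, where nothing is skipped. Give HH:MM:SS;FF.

Each 10-minute DF block holds 10 × 60 × 30 − 9 × 2 = 17982 frames. 3212 ÷ 17982 → 0 full blocks, remainder 3212.
Within the partial block the first minute is 1800 frames and each further minute 1798, so 1 further minute boundary passed. Total skipped labels = 18 × 0 + 2 × 1 = 2.
Non-drop label index = 3212 + 2 = 3214; at 30 labels/s that is 00:01:47:04, i.e. DF 00:01:47;04.

00:01:47;04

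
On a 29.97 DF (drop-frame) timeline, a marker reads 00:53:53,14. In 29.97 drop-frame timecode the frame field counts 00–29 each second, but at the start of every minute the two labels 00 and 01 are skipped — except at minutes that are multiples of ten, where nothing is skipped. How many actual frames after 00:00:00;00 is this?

96908

As if non-drop at 30 labels/s: (0 × 3600 + 53 × 60 + 53) × 30 + 14 = 97004.
Minute boundaries passed: 53; those not divisible by 10: 53 − 5 = 48; dropped labels = 2 × 48 = 96.
Actual frame index = 97004 − 96 = 96908.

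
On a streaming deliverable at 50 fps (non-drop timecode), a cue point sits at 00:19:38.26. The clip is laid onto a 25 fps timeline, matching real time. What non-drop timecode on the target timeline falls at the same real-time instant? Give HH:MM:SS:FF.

00:19:38:13

Source frame index: (0×3600 + 19×60 + 38) × 50 + 26 = 58926.
Real time: 58926 / (50) = 29463/25 s.
Target frame: (29463/25) × (25) = 29463.
At 25 labels/s: frame 29463 → 00:19:38:13.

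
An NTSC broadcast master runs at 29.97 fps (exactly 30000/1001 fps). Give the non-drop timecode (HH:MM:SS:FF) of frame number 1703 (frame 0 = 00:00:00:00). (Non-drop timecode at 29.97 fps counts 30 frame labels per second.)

1703 ÷ 30 = 56 full seconds, remainder 23 frames.
56 s = 0 h 0 min 56 s.
Timecode: 00:00:56:23.

00:00:56:23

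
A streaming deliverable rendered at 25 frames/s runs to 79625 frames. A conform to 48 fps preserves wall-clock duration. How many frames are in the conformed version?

152880 frames

Target frames = source frames × (target rate / source rate) = 79625 × (48)/(25) = 79625 × 48/25 = 152880.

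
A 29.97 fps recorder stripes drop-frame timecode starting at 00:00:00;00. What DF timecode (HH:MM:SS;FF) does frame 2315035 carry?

Ten DF minutes hold 17982 frames, so frame 2315035 lies in block 128 (frames 2301696–2319677) with 13339 frames into that block.
The block's first minute is 1800 frames and the rest 1798 each; 13339 frames reaches minute 7, so 128 × 18 + 7 × 2 = 2318 labels have been skipped so far.
Adding those back, label number 2315035 + 2318 = 2317353 at 30 labels/s is 77245 s + 3 f = 21 h 27 min 25 s frame 3, i.e. 21:27:25;03.

21:27:25;03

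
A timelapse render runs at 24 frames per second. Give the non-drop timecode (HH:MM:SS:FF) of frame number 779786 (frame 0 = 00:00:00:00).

779786 ÷ 24 = 32491 full seconds, remainder 2 frames.
32491 s = 9 h 1 min 31 s.
Timecode: 09:01:31:02.

09:01:31:02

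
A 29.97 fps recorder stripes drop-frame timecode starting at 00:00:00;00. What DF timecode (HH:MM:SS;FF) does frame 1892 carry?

00:01:03;04

Each 10-minute DF block holds 10 × 60 × 30 − 9 × 2 = 17982 frames. 1892 ÷ 17982 → 0 full blocks, remainder 1892.
Within the partial block the first minute is 1800 frames and each further minute 1798, so 1 further minute boundary passed. Total skipped labels = 18 × 0 + 2 × 1 = 2.
Non-drop label index = 1892 + 2 = 1894; at 30 labels/s that is 00:01:03:04, i.e. DF 00:01:03;04.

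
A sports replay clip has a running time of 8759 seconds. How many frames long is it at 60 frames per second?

525540 frames

Frames = 8759 × 60 = 525540.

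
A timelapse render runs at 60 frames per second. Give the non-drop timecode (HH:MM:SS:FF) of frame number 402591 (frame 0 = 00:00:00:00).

01:51:49:51

402591 ÷ 60 = 6709 full seconds, remainder 51 frames.
6709 s = 1 h 51 min 49 s.
Timecode: 01:51:49:51.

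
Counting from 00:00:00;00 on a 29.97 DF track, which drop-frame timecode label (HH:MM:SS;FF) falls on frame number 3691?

00:02:03;05

Each 10-minute DF block holds 10 × 60 × 30 − 9 × 2 = 17982 frames. 3691 ÷ 17982 → 0 full blocks, remainder 3691.
Within the partial block the first minute is 1800 frames and each further minute 1798, so 2 further minute boundaries passed. Total skipped labels = 18 × 0 + 2 × 2 = 4.
Non-drop label index = 3691 + 4 = 3695; at 30 labels/s that is 00:02:03:05, i.e. DF 00:02:03;05.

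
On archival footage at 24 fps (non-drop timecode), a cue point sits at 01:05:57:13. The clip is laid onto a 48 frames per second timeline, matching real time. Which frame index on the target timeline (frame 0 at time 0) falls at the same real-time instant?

Source frame index: (1×3600 + 5×60 + 57) × 24 + 13 = 94981.
Real time: 94981 / (24) = 94981/24 s.
Target frame: (94981/24) × (48) = 189962.

frame 189962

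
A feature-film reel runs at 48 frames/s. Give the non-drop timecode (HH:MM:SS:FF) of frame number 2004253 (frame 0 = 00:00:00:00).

2004253 ÷ 48 = 41755 full seconds, remainder 13 frames.
41755 s = 11 h 35 min 55 s.
Timecode: 11:35:55:13.

11:35:55:13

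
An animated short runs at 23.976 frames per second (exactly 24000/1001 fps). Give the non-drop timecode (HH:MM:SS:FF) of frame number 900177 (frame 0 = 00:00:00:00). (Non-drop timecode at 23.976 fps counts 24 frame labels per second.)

10:25:07:09

900177 ÷ 24 = 37507 full seconds, remainder 9 frames.
37507 s = 10 h 25 min 7 s.
Timecode: 10:25:07:09.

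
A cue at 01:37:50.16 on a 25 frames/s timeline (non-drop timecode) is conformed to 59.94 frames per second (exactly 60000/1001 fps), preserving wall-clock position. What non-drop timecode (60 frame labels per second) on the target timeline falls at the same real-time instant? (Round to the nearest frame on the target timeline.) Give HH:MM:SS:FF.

Source frame index: (1×3600 + 37×60 + 50) × 25 + 16 = 146766.
Real time: 146766 / (25) = 146766/25 s.
Target frame: (146766/25) × (60000/1001) = 352238400/1001 ≈ 351886.513 → 351887.
At 60 labels/s: frame 351887 → 01:37:44:47.

01:37:44:47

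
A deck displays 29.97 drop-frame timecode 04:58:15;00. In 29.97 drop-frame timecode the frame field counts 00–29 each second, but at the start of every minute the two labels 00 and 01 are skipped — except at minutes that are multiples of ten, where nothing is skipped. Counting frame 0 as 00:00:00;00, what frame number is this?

536312

As if non-drop at 30 labels/s: (4 × 3600 + 58 × 60 + 15) × 30 + 0 = 536850.
Minute boundaries passed: 298; those not divisible by 10: 298 − 29 = 269; dropped labels = 2 × 269 = 538.
Actual frame index = 536850 − 538 = 536312.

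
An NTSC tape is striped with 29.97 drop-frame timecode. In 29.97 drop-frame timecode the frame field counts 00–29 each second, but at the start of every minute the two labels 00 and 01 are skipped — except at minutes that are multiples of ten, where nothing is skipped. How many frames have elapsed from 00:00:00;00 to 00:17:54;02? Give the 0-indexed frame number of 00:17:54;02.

32190

Complete 10-minute blocks: 1, each 17982 frames → 17982.
Remaining 7 whole minutes in the current block: 1800 + 6 × 1798 = 12588 frames.
Within the current minute: 54 × 30 + 2 − 2 = 1620 (labels ;00/;01 skipped at this minute). Total = 17982 + 12588 + 1620 = 32190.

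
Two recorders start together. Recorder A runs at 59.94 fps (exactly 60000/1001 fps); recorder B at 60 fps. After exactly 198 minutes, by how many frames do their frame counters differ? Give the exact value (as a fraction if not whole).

64800/91 frames

198 min = 11880 s.
A emits 60000/1001 × 11880 = 64800000/91 frames; B emits 60 × 11880 = 712800.
Difference = 64800/91 frames (≈ 712.0879); B is ahead of A.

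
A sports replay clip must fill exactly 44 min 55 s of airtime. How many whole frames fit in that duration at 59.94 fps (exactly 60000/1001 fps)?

44 min 55 s = 2695 s.
Frames = 2695 × 60000/1001 = 2100000/13 ≈ 161538.4615.
Complete frames: 161538.

161538 frames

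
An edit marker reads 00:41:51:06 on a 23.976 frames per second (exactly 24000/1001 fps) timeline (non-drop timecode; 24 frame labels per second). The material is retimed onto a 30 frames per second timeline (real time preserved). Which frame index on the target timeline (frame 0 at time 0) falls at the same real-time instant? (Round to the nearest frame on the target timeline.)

frame 75413

Source frame index: (0×3600 + 41×60 + 51) × 24 + 6 = 60270.
Real time: 60270 / (24000/1001) = 2011009/800 s.
Target frame: (2011009/800) × (30) = 6033027/80 ≈ 75412.837 → 75413.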